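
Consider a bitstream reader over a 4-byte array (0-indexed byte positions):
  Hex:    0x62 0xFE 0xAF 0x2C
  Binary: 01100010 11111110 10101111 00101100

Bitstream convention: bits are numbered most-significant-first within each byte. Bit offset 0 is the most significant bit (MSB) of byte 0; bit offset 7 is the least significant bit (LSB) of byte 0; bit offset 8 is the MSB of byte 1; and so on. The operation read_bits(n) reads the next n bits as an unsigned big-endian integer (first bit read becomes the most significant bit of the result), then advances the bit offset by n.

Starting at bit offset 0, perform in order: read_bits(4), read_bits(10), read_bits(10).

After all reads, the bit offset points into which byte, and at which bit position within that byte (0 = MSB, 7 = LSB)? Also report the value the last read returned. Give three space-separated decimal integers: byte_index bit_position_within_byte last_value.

Read 1: bits[0:4] width=4 -> value=6 (bin 0110); offset now 4 = byte 0 bit 4; 28 bits remain
Read 2: bits[4:14] width=10 -> value=191 (bin 0010111111); offset now 14 = byte 1 bit 6; 18 bits remain
Read 3: bits[14:24] width=10 -> value=687 (bin 1010101111); offset now 24 = byte 3 bit 0; 8 bits remain

Answer: 3 0 687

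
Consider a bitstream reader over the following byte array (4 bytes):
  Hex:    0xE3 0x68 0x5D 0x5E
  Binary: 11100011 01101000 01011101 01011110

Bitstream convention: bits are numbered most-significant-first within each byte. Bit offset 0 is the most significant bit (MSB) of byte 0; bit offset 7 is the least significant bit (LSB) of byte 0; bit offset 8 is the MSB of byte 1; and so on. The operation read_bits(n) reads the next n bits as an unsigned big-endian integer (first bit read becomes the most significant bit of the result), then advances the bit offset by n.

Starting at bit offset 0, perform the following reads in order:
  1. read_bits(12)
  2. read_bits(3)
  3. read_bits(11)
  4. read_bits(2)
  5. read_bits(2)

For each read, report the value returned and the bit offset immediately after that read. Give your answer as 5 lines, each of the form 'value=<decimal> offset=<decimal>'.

Read 1: bits[0:12] width=12 -> value=3638 (bin 111000110110); offset now 12 = byte 1 bit 4; 20 bits remain
Read 2: bits[12:15] width=3 -> value=4 (bin 100); offset now 15 = byte 1 bit 7; 17 bits remain
Read 3: bits[15:26] width=11 -> value=373 (bin 00101110101); offset now 26 = byte 3 bit 2; 6 bits remain
Read 4: bits[26:28] width=2 -> value=1 (bin 01); offset now 28 = byte 3 bit 4; 4 bits remain
Read 5: bits[28:30] width=2 -> value=3 (bin 11); offset now 30 = byte 3 bit 6; 2 bits remain

Answer: value=3638 offset=12
value=4 offset=15
value=373 offset=26
value=1 offset=28
value=3 offset=30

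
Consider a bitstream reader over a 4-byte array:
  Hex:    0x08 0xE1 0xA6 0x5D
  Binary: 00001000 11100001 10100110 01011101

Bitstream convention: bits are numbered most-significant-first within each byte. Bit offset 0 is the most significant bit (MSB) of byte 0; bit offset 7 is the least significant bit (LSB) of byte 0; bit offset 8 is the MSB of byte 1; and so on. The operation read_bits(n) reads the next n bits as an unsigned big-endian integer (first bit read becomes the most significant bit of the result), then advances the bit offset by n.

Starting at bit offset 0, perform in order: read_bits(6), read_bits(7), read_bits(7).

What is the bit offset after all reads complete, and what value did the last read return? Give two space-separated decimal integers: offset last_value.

Read 1: bits[0:6] width=6 -> value=2 (bin 000010); offset now 6 = byte 0 bit 6; 26 bits remain
Read 2: bits[6:13] width=7 -> value=28 (bin 0011100); offset now 13 = byte 1 bit 5; 19 bits remain
Read 3: bits[13:20] width=7 -> value=26 (bin 0011010); offset now 20 = byte 2 bit 4; 12 bits remain

Answer: 20 26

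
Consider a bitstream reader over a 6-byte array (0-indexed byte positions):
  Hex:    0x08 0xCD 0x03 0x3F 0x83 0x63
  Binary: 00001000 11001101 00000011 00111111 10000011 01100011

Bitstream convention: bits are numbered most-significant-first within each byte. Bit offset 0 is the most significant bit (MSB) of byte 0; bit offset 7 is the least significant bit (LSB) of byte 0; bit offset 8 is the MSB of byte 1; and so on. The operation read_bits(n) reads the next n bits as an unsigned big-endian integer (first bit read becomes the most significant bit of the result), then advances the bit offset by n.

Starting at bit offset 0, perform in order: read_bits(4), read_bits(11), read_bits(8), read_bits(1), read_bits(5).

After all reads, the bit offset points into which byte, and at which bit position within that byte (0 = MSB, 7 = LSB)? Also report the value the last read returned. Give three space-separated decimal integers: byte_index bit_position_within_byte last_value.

Answer: 3 5 7

Derivation:
Read 1: bits[0:4] width=4 -> value=0 (bin 0000); offset now 4 = byte 0 bit 4; 44 bits remain
Read 2: bits[4:15] width=11 -> value=1126 (bin 10001100110); offset now 15 = byte 1 bit 7; 33 bits remain
Read 3: bits[15:23] width=8 -> value=129 (bin 10000001); offset now 23 = byte 2 bit 7; 25 bits remain
Read 4: bits[23:24] width=1 -> value=1 (bin 1); offset now 24 = byte 3 bit 0; 24 bits remain
Read 5: bits[24:29] width=5 -> value=7 (bin 00111); offset now 29 = byte 3 bit 5; 19 bits remain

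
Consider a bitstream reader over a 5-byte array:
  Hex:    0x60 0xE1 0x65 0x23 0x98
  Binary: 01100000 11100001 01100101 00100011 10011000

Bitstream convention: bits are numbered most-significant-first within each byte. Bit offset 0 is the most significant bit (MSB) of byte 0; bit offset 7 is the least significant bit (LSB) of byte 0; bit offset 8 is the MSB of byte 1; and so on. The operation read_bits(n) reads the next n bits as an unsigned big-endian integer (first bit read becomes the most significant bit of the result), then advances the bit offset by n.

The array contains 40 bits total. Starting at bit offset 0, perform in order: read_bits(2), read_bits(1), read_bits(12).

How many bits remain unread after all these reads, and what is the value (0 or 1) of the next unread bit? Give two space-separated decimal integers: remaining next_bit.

Answer: 25 1

Derivation:
Read 1: bits[0:2] width=2 -> value=1 (bin 01); offset now 2 = byte 0 bit 2; 38 bits remain
Read 2: bits[2:3] width=1 -> value=1 (bin 1); offset now 3 = byte 0 bit 3; 37 bits remain
Read 3: bits[3:15] width=12 -> value=112 (bin 000001110000); offset now 15 = byte 1 bit 7; 25 bits remain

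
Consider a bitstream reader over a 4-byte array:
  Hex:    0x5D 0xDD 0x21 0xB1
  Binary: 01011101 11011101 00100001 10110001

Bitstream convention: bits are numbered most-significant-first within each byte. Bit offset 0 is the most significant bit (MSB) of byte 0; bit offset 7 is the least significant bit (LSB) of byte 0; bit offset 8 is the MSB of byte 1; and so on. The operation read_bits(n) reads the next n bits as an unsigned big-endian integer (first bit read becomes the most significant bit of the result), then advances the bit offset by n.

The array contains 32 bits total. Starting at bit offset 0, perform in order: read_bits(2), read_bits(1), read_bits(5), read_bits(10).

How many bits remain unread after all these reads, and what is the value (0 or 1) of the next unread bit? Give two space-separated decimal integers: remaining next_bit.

Answer: 14 1

Derivation:
Read 1: bits[0:2] width=2 -> value=1 (bin 01); offset now 2 = byte 0 bit 2; 30 bits remain
Read 2: bits[2:3] width=1 -> value=0 (bin 0); offset now 3 = byte 0 bit 3; 29 bits remain
Read 3: bits[3:8] width=5 -> value=29 (bin 11101); offset now 8 = byte 1 bit 0; 24 bits remain
Read 4: bits[8:18] width=10 -> value=884 (bin 1101110100); offset now 18 = byte 2 bit 2; 14 bits remain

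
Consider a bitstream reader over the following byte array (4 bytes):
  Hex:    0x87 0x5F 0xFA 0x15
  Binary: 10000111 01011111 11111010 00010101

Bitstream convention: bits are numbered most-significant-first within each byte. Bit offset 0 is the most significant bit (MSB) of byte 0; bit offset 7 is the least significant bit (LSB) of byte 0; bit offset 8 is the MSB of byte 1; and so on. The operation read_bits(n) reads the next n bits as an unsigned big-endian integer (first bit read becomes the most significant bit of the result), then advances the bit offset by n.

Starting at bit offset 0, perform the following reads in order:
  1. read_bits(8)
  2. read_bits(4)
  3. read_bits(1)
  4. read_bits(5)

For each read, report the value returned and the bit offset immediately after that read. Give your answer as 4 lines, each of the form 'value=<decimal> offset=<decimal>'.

Answer: value=135 offset=8
value=5 offset=12
value=1 offset=13
value=31 offset=18

Derivation:
Read 1: bits[0:8] width=8 -> value=135 (bin 10000111); offset now 8 = byte 1 bit 0; 24 bits remain
Read 2: bits[8:12] width=4 -> value=5 (bin 0101); offset now 12 = byte 1 bit 4; 20 bits remain
Read 3: bits[12:13] width=1 -> value=1 (bin 1); offset now 13 = byte 1 bit 5; 19 bits remain
Read 4: bits[13:18] width=5 -> value=31 (bin 11111); offset now 18 = byte 2 bit 2; 14 bits remain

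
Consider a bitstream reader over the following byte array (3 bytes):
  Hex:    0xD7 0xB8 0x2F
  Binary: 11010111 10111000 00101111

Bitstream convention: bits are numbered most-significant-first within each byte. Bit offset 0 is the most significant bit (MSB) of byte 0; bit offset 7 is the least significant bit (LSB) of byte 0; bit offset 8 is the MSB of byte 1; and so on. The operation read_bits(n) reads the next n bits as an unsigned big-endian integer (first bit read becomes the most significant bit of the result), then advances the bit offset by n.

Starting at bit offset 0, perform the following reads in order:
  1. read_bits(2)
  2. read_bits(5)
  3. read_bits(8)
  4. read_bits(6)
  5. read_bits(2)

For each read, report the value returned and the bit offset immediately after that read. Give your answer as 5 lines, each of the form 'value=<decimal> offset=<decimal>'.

Read 1: bits[0:2] width=2 -> value=3 (bin 11); offset now 2 = byte 0 bit 2; 22 bits remain
Read 2: bits[2:7] width=5 -> value=11 (bin 01011); offset now 7 = byte 0 bit 7; 17 bits remain
Read 3: bits[7:15] width=8 -> value=220 (bin 11011100); offset now 15 = byte 1 bit 7; 9 bits remain
Read 4: bits[15:21] width=6 -> value=5 (bin 000101); offset now 21 = byte 2 bit 5; 3 bits remain
Read 5: bits[21:23] width=2 -> value=3 (bin 11); offset now 23 = byte 2 bit 7; 1 bits remain

Answer: value=3 offset=2
value=11 offset=7
value=220 offset=15
value=5 offset=21
value=3 offset=23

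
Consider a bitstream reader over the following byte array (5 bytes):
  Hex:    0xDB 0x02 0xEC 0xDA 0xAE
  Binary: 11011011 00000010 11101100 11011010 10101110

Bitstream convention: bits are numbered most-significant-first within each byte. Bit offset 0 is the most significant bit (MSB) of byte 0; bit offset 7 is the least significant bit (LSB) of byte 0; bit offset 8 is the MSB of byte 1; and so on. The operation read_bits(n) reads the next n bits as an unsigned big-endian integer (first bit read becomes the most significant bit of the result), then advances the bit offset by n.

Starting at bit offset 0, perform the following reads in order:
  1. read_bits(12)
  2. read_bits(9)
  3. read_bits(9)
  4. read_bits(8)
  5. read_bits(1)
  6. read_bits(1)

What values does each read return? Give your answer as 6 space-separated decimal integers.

Answer: 3504 93 310 171 1 0

Derivation:
Read 1: bits[0:12] width=12 -> value=3504 (bin 110110110000); offset now 12 = byte 1 bit 4; 28 bits remain
Read 2: bits[12:21] width=9 -> value=93 (bin 001011101); offset now 21 = byte 2 bit 5; 19 bits remain
Read 3: bits[21:30] width=9 -> value=310 (bin 100110110); offset now 30 = byte 3 bit 6; 10 bits remain
Read 4: bits[30:38] width=8 -> value=171 (bin 10101011); offset now 38 = byte 4 bit 6; 2 bits remain
Read 5: bits[38:39] width=1 -> value=1 (bin 1); offset now 39 = byte 4 bit 7; 1 bits remain
Read 6: bits[39:40] width=1 -> value=0 (bin 0); offset now 40 = byte 5 bit 0; 0 bits remain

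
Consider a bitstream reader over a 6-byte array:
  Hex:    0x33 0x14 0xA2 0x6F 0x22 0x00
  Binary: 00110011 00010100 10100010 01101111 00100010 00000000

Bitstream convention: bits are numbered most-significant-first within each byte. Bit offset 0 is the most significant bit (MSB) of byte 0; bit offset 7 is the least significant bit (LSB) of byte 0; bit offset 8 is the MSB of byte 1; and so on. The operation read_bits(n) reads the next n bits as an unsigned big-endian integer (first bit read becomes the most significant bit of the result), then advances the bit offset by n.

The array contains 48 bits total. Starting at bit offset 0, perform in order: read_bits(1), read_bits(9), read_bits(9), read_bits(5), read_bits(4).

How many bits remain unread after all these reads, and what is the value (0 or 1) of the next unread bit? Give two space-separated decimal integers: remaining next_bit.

Read 1: bits[0:1] width=1 -> value=0 (bin 0); offset now 1 = byte 0 bit 1; 47 bits remain
Read 2: bits[1:10] width=9 -> value=204 (bin 011001100); offset now 10 = byte 1 bit 2; 38 bits remain
Read 3: bits[10:19] width=9 -> value=165 (bin 010100101); offset now 19 = byte 2 bit 3; 29 bits remain
Read 4: bits[19:24] width=5 -> value=2 (bin 00010); offset now 24 = byte 3 bit 0; 24 bits remain
Read 5: bits[24:28] width=4 -> value=6 (bin 0110); offset now 28 = byte 3 bit 4; 20 bits remain

Answer: 20 1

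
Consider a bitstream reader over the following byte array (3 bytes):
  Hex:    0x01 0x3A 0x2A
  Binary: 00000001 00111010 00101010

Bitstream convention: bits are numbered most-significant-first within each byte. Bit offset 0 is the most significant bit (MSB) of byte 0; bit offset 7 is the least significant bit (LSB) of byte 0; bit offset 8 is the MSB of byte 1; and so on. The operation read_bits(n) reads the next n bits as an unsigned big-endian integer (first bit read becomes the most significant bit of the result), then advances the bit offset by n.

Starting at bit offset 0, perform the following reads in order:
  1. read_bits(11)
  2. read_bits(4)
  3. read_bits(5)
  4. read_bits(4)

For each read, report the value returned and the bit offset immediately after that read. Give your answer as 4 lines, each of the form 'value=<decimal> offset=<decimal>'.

Answer: value=9 offset=11
value=13 offset=15
value=2 offset=20
value=10 offset=24

Derivation:
Read 1: bits[0:11] width=11 -> value=9 (bin 00000001001); offset now 11 = byte 1 bit 3; 13 bits remain
Read 2: bits[11:15] width=4 -> value=13 (bin 1101); offset now 15 = byte 1 bit 7; 9 bits remain
Read 3: bits[15:20] width=5 -> value=2 (bin 00010); offset now 20 = byte 2 bit 4; 4 bits remain
Read 4: bits[20:24] width=4 -> value=10 (bin 1010); offset now 24 = byte 3 bit 0; 0 bits remain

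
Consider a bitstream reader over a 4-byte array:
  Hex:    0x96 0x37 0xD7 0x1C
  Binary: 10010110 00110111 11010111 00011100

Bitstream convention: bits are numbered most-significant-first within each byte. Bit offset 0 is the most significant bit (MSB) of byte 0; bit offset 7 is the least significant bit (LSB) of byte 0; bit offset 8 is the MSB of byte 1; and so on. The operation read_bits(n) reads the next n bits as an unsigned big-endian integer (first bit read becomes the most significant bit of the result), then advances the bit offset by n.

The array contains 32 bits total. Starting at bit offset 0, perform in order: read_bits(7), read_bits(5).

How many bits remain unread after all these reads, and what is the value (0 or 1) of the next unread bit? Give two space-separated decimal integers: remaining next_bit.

Answer: 20 0

Derivation:
Read 1: bits[0:7] width=7 -> value=75 (bin 1001011); offset now 7 = byte 0 bit 7; 25 bits remain
Read 2: bits[7:12] width=5 -> value=3 (bin 00011); offset now 12 = byte 1 bit 4; 20 bits remain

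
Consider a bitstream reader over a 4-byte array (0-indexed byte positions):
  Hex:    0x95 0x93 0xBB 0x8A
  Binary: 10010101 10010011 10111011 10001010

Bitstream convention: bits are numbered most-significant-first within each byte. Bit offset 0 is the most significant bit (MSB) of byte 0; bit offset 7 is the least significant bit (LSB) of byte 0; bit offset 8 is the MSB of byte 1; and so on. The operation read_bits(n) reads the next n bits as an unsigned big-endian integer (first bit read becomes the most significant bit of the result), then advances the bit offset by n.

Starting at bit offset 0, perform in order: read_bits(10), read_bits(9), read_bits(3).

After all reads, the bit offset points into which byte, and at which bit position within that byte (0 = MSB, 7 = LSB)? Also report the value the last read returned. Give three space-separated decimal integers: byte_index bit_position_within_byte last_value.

Read 1: bits[0:10] width=10 -> value=598 (bin 1001010110); offset now 10 = byte 1 bit 2; 22 bits remain
Read 2: bits[10:19] width=9 -> value=157 (bin 010011101); offset now 19 = byte 2 bit 3; 13 bits remain
Read 3: bits[19:22] width=3 -> value=6 (bin 110); offset now 22 = byte 2 bit 6; 10 bits remain

Answer: 2 6 6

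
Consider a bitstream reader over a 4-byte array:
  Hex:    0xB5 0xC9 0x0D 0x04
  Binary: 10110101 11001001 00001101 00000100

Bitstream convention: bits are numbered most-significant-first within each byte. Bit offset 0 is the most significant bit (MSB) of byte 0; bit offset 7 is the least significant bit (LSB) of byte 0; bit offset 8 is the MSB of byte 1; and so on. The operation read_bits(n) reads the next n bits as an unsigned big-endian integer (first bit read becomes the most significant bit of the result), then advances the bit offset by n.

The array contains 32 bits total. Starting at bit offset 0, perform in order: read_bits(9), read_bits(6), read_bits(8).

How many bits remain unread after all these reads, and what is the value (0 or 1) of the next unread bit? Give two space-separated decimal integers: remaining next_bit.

Answer: 9 1

Derivation:
Read 1: bits[0:9] width=9 -> value=363 (bin 101101011); offset now 9 = byte 1 bit 1; 23 bits remain
Read 2: bits[9:15] width=6 -> value=36 (bin 100100); offset now 15 = byte 1 bit 7; 17 bits remain
Read 3: bits[15:23] width=8 -> value=134 (bin 10000110); offset now 23 = byte 2 bit 7; 9 bits remain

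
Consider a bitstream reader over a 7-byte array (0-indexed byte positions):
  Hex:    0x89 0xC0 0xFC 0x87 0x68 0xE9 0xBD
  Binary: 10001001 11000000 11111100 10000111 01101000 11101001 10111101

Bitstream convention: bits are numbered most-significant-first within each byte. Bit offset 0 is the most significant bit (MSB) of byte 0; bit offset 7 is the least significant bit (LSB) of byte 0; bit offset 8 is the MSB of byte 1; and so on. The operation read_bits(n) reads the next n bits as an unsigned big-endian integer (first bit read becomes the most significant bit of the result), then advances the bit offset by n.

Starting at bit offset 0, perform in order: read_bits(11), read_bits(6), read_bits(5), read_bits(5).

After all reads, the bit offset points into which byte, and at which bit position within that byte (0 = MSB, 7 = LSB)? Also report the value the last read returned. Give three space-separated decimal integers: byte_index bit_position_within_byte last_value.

Answer: 3 3 4

Derivation:
Read 1: bits[0:11] width=11 -> value=1102 (bin 10001001110); offset now 11 = byte 1 bit 3; 45 bits remain
Read 2: bits[11:17] width=6 -> value=1 (bin 000001); offset now 17 = byte 2 bit 1; 39 bits remain
Read 3: bits[17:22] width=5 -> value=31 (bin 11111); offset now 22 = byte 2 bit 6; 34 bits remain
Read 4: bits[22:27] width=5 -> value=4 (bin 00100); offset now 27 = byte 3 bit 3; 29 bits remain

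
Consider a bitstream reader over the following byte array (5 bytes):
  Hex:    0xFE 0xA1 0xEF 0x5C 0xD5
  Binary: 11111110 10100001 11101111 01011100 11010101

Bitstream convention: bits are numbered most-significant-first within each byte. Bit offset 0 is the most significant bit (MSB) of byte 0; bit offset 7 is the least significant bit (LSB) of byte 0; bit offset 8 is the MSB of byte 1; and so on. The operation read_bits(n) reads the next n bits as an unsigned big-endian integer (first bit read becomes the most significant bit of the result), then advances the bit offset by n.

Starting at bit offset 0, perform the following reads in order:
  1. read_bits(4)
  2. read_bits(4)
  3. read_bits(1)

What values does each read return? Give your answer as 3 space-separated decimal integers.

Read 1: bits[0:4] width=4 -> value=15 (bin 1111); offset now 4 = byte 0 bit 4; 36 bits remain
Read 2: bits[4:8] width=4 -> value=14 (bin 1110); offset now 8 = byte 1 bit 0; 32 bits remain
Read 3: bits[8:9] width=1 -> value=1 (bin 1); offset now 9 = byte 1 bit 1; 31 bits remain

Answer: 15 14 1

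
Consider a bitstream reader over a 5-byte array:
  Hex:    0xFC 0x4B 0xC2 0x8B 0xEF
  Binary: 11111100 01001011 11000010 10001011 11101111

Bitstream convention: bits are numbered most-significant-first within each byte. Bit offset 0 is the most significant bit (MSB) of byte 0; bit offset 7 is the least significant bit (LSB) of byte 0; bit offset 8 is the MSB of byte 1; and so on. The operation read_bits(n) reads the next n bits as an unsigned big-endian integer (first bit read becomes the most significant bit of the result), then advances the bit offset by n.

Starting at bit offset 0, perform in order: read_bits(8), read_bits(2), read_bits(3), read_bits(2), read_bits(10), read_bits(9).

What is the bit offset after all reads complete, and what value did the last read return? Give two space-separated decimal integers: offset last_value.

Read 1: bits[0:8] width=8 -> value=252 (bin 11111100); offset now 8 = byte 1 bit 0; 32 bits remain
Read 2: bits[8:10] width=2 -> value=1 (bin 01); offset now 10 = byte 1 bit 2; 30 bits remain
Read 3: bits[10:13] width=3 -> value=1 (bin 001); offset now 13 = byte 1 bit 5; 27 bits remain
Read 4: bits[13:15] width=2 -> value=1 (bin 01); offset now 15 = byte 1 bit 7; 25 bits remain
Read 5: bits[15:25] width=10 -> value=901 (bin 1110000101); offset now 25 = byte 3 bit 1; 15 bits remain
Read 6: bits[25:34] width=9 -> value=47 (bin 000101111); offset now 34 = byte 4 bit 2; 6 bits remain

Answer: 34 47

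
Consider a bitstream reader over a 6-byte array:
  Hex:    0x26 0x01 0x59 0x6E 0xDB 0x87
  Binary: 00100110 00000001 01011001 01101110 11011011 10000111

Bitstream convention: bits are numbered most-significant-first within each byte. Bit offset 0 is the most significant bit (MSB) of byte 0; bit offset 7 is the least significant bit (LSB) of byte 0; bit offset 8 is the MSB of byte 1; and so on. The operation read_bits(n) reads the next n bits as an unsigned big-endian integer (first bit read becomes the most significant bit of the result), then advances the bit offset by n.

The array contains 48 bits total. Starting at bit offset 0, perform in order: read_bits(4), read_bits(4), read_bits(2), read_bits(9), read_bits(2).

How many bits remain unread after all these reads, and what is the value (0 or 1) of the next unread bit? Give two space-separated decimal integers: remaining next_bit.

Answer: 27 0

Derivation:
Read 1: bits[0:4] width=4 -> value=2 (bin 0010); offset now 4 = byte 0 bit 4; 44 bits remain
Read 2: bits[4:8] width=4 -> value=6 (bin 0110); offset now 8 = byte 1 bit 0; 40 bits remain
Read 3: bits[8:10] width=2 -> value=0 (bin 00); offset now 10 = byte 1 bit 2; 38 bits remain
Read 4: bits[10:19] width=9 -> value=10 (bin 000001010); offset now 19 = byte 2 bit 3; 29 bits remain
Read 5: bits[19:21] width=2 -> value=3 (bin 11); offset now 21 = byte 2 bit 5; 27 bits remain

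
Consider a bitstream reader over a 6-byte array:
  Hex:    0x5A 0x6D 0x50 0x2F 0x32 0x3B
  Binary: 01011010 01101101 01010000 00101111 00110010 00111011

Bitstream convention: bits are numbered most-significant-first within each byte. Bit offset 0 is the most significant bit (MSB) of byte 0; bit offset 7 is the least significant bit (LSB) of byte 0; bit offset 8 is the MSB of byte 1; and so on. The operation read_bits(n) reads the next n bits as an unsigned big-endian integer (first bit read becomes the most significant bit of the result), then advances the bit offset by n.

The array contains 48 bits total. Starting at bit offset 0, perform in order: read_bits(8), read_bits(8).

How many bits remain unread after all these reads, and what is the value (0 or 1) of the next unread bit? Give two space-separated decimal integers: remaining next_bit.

Read 1: bits[0:8] width=8 -> value=90 (bin 01011010); offset now 8 = byte 1 bit 0; 40 bits remain
Read 2: bits[8:16] width=8 -> value=109 (bin 01101101); offset now 16 = byte 2 bit 0; 32 bits remain

Answer: 32 0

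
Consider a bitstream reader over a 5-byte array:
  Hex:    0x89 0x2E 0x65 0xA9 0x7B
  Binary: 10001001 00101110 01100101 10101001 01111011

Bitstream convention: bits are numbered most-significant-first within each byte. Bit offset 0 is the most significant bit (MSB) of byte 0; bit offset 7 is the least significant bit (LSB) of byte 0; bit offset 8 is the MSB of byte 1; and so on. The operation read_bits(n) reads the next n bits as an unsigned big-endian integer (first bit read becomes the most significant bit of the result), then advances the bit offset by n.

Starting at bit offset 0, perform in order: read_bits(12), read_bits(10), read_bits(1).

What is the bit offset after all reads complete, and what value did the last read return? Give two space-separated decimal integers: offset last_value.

Read 1: bits[0:12] width=12 -> value=2194 (bin 100010010010); offset now 12 = byte 1 bit 4; 28 bits remain
Read 2: bits[12:22] width=10 -> value=921 (bin 1110011001); offset now 22 = byte 2 bit 6; 18 bits remain
Read 3: bits[22:23] width=1 -> value=0 (bin 0); offset now 23 = byte 2 bit 7; 17 bits remain

Answer: 23 0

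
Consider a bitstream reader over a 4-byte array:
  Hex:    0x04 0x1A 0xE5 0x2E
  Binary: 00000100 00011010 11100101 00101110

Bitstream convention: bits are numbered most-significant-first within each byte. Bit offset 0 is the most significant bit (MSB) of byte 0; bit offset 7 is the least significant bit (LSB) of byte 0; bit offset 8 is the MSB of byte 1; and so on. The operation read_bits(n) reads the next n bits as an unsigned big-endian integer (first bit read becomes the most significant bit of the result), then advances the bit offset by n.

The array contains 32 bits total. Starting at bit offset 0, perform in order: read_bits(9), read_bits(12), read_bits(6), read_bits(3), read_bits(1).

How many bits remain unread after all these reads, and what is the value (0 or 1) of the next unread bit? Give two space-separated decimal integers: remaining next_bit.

Read 1: bits[0:9] width=9 -> value=8 (bin 000001000); offset now 9 = byte 1 bit 1; 23 bits remain
Read 2: bits[9:21] width=12 -> value=860 (bin 001101011100); offset now 21 = byte 2 bit 5; 11 bits remain
Read 3: bits[21:27] width=6 -> value=41 (bin 101001); offset now 27 = byte 3 bit 3; 5 bits remain
Read 4: bits[27:30] width=3 -> value=3 (bin 011); offset now 30 = byte 3 bit 6; 2 bits remain
Read 5: bits[30:31] width=1 -> value=1 (bin 1); offset now 31 = byte 3 bit 7; 1 bits remain

Answer: 1 0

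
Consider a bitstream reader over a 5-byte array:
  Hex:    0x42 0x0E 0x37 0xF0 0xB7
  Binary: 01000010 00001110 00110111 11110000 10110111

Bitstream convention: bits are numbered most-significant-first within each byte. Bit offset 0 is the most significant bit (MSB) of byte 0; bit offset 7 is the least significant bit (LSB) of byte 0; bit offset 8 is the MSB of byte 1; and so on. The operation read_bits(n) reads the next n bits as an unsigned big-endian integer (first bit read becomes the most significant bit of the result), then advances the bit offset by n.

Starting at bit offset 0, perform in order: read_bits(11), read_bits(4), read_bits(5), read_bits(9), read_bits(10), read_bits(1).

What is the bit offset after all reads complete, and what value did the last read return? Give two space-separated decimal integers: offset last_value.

Read 1: bits[0:11] width=11 -> value=528 (bin 01000010000); offset now 11 = byte 1 bit 3; 29 bits remain
Read 2: bits[11:15] width=4 -> value=7 (bin 0111); offset now 15 = byte 1 bit 7; 25 bits remain
Read 3: bits[15:20] width=5 -> value=3 (bin 00011); offset now 20 = byte 2 bit 4; 20 bits remain
Read 4: bits[20:29] width=9 -> value=254 (bin 011111110); offset now 29 = byte 3 bit 5; 11 bits remain
Read 5: bits[29:39] width=10 -> value=91 (bin 0001011011); offset now 39 = byte 4 bit 7; 1 bits remain
Read 6: bits[39:40] width=1 -> value=1 (bin 1); offset now 40 = byte 5 bit 0; 0 bits remain

Answer: 40 1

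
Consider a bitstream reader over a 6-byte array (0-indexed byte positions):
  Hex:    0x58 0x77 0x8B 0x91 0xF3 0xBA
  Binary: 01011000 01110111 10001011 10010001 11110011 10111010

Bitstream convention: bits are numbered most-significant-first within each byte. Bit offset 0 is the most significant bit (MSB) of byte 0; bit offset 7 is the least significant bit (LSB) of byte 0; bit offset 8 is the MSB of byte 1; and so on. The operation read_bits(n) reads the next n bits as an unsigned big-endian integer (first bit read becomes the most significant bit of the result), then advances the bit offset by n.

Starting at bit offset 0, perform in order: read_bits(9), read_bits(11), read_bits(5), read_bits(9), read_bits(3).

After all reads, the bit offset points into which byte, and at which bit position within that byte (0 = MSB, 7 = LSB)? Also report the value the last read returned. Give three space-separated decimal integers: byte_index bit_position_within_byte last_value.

Read 1: bits[0:9] width=9 -> value=176 (bin 010110000); offset now 9 = byte 1 bit 1; 39 bits remain
Read 2: bits[9:20] width=11 -> value=1912 (bin 11101111000); offset now 20 = byte 2 bit 4; 28 bits remain
Read 3: bits[20:25] width=5 -> value=23 (bin 10111); offset now 25 = byte 3 bit 1; 23 bits remain
Read 4: bits[25:34] width=9 -> value=71 (bin 001000111); offset now 34 = byte 4 bit 2; 14 bits remain
Read 5: bits[34:37] width=3 -> value=6 (bin 110); offset now 37 = byte 4 bit 5; 11 bits remain

Answer: 4 5 6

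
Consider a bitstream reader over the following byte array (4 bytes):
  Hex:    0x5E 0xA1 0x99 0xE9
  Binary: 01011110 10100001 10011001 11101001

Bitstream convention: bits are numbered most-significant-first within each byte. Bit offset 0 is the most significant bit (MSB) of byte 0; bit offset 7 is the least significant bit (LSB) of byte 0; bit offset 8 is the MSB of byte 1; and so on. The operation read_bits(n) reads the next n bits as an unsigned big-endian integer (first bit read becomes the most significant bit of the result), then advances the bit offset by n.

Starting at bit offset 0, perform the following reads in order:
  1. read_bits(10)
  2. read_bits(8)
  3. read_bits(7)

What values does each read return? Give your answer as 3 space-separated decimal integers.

Answer: 378 134 51

Derivation:
Read 1: bits[0:10] width=10 -> value=378 (bin 0101111010); offset now 10 = byte 1 bit 2; 22 bits remain
Read 2: bits[10:18] width=8 -> value=134 (bin 10000110); offset now 18 = byte 2 bit 2; 14 bits remain
Read 3: bits[18:25] width=7 -> value=51 (bin 0110011); offset now 25 = byte 3 bit 1; 7 bits remain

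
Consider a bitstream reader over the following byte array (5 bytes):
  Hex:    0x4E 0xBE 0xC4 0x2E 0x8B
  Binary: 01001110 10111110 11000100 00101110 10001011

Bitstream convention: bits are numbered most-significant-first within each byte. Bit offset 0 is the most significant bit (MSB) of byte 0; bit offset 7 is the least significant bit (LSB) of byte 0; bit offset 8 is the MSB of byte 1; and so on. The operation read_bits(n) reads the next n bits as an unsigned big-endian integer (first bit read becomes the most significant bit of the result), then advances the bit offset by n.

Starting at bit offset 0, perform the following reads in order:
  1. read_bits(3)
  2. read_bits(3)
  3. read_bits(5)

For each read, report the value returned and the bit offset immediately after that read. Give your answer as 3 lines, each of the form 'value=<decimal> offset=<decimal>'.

Read 1: bits[0:3] width=3 -> value=2 (bin 010); offset now 3 = byte 0 bit 3; 37 bits remain
Read 2: bits[3:6] width=3 -> value=3 (bin 011); offset now 6 = byte 0 bit 6; 34 bits remain
Read 3: bits[6:11] width=5 -> value=21 (bin 10101); offset now 11 = byte 1 bit 3; 29 bits remain

Answer: value=2 offset=3
value=3 offset=6
value=21 offset=11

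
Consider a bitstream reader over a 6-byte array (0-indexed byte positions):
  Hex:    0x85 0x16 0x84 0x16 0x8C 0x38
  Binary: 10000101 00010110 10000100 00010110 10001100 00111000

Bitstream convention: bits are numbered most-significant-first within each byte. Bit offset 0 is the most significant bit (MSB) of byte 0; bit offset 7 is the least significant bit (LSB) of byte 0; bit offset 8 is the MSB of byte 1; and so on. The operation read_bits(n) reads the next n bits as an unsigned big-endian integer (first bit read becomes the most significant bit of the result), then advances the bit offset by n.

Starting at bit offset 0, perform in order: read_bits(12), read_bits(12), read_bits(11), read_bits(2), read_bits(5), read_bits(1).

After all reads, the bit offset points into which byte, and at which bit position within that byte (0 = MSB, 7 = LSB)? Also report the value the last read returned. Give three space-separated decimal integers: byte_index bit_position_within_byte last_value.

Read 1: bits[0:12] width=12 -> value=2129 (bin 100001010001); offset now 12 = byte 1 bit 4; 36 bits remain
Read 2: bits[12:24] width=12 -> value=1668 (bin 011010000100); offset now 24 = byte 3 bit 0; 24 bits remain
Read 3: bits[24:35] width=11 -> value=180 (bin 00010110100); offset now 35 = byte 4 bit 3; 13 bits remain
Read 4: bits[35:37] width=2 -> value=1 (bin 01); offset now 37 = byte 4 bit 5; 11 bits remain
Read 5: bits[37:42] width=5 -> value=16 (bin 10000); offset now 42 = byte 5 bit 2; 6 bits remain
Read 6: bits[42:43] width=1 -> value=1 (bin 1); offset now 43 = byte 5 bit 3; 5 bits remain

Answer: 5 3 1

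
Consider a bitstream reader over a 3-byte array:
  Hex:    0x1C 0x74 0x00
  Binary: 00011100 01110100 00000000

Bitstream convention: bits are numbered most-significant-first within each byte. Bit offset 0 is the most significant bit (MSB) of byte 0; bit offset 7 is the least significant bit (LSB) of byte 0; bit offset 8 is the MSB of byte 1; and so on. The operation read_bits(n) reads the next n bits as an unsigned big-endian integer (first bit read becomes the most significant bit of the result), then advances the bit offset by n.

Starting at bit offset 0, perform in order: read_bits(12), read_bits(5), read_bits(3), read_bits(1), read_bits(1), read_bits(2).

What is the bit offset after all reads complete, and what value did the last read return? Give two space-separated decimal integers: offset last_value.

Answer: 24 0

Derivation:
Read 1: bits[0:12] width=12 -> value=455 (bin 000111000111); offset now 12 = byte 1 bit 4; 12 bits remain
Read 2: bits[12:17] width=5 -> value=8 (bin 01000); offset now 17 = byte 2 bit 1; 7 bits remain
Read 3: bits[17:20] width=3 -> value=0 (bin 000); offset now 20 = byte 2 bit 4; 4 bits remain
Read 4: bits[20:21] width=1 -> value=0 (bin 0); offset now 21 = byte 2 bit 5; 3 bits remain
Read 5: bits[21:22] width=1 -> value=0 (bin 0); offset now 22 = byte 2 bit 6; 2 bits remain
Read 6: bits[22:24] width=2 -> value=0 (bin 00); offset now 24 = byte 3 bit 0; 0 bits remain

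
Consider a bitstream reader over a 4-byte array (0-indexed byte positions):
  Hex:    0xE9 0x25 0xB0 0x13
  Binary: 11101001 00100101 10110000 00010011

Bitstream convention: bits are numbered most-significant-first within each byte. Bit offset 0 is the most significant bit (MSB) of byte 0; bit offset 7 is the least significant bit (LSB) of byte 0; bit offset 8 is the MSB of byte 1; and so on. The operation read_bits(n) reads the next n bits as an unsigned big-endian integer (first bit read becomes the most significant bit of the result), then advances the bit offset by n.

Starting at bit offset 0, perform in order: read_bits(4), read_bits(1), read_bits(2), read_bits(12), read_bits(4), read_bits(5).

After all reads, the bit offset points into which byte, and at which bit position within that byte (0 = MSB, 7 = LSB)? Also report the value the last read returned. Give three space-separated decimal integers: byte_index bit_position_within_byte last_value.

Read 1: bits[0:4] width=4 -> value=14 (bin 1110); offset now 4 = byte 0 bit 4; 28 bits remain
Read 2: bits[4:5] width=1 -> value=1 (bin 1); offset now 5 = byte 0 bit 5; 27 bits remain
Read 3: bits[5:7] width=2 -> value=0 (bin 00); offset now 7 = byte 0 bit 7; 25 bits remain
Read 4: bits[7:19] width=12 -> value=2349 (bin 100100101101); offset now 19 = byte 2 bit 3; 13 bits remain
Read 5: bits[19:23] width=4 -> value=8 (bin 1000); offset now 23 = byte 2 bit 7; 9 bits remain
Read 6: bits[23:28] width=5 -> value=1 (bin 00001); offset now 28 = byte 3 bit 4; 4 bits remain

Answer: 3 4 1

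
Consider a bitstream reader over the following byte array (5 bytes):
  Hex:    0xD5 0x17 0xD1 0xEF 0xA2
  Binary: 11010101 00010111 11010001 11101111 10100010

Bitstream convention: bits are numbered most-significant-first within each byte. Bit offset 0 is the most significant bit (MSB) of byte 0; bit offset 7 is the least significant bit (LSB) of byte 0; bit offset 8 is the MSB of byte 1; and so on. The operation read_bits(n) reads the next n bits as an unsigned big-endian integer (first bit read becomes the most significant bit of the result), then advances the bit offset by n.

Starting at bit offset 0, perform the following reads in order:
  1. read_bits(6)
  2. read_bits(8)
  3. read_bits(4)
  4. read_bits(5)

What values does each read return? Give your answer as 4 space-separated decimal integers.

Read 1: bits[0:6] width=6 -> value=53 (bin 110101); offset now 6 = byte 0 bit 6; 34 bits remain
Read 2: bits[6:14] width=8 -> value=69 (bin 01000101); offset now 14 = byte 1 bit 6; 26 bits remain
Read 3: bits[14:18] width=4 -> value=15 (bin 1111); offset now 18 = byte 2 bit 2; 22 bits remain
Read 4: bits[18:23] width=5 -> value=8 (bin 01000); offset now 23 = byte 2 bit 7; 17 bits remain

Answer: 53 69 15 8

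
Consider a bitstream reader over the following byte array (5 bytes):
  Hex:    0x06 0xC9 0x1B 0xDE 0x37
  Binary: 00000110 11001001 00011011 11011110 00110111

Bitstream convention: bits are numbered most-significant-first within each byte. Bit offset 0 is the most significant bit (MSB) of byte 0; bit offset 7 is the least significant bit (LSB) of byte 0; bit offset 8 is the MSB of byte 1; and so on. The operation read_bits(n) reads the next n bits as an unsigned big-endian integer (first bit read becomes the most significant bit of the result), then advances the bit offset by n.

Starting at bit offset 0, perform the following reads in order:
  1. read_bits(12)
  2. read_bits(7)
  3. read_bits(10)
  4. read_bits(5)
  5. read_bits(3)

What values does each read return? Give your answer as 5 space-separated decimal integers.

Answer: 108 72 891 24 6

Derivation:
Read 1: bits[0:12] width=12 -> value=108 (bin 000001101100); offset now 12 = byte 1 bit 4; 28 bits remain
Read 2: bits[12:19] width=7 -> value=72 (bin 1001000); offset now 19 = byte 2 bit 3; 21 bits remain
Read 3: bits[19:29] width=10 -> value=891 (bin 1101111011); offset now 29 = byte 3 bit 5; 11 bits remain
Read 4: bits[29:34] width=5 -> value=24 (bin 11000); offset now 34 = byte 4 bit 2; 6 bits remain
Read 5: bits[34:37] width=3 -> value=6 (bin 110); offset now 37 = byte 4 bit 5; 3 bits remain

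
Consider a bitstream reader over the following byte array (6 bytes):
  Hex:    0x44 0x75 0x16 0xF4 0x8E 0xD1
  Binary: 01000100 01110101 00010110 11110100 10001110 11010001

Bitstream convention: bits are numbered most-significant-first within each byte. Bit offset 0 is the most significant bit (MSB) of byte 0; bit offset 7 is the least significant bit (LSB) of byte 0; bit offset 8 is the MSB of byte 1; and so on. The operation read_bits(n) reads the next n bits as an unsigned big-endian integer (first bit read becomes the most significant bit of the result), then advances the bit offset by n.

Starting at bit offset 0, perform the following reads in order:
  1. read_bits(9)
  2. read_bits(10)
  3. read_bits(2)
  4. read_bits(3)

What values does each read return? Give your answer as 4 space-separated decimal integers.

Read 1: bits[0:9] width=9 -> value=136 (bin 010001000); offset now 9 = byte 1 bit 1; 39 bits remain
Read 2: bits[9:19] width=10 -> value=936 (bin 1110101000); offset now 19 = byte 2 bit 3; 29 bits remain
Read 3: bits[19:21] width=2 -> value=2 (bin 10); offset now 21 = byte 2 bit 5; 27 bits remain
Read 4: bits[21:24] width=3 -> value=6 (bin 110); offset now 24 = byte 3 bit 0; 24 bits remain

Answer: 136 936 2 6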